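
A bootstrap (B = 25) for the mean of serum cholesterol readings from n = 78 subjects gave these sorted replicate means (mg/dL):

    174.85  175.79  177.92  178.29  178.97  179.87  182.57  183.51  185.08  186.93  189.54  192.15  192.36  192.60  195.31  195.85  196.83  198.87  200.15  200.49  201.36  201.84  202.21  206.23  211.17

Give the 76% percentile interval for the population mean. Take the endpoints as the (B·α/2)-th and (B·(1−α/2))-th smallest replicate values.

(177.92, 201.84)

α = 0.24; lower rank = 25 × 0.120 = 3; upper rank = 25 × 0.880 = 22.
The 3rd smallest replicate is 177.92; the 22nd is 201.84.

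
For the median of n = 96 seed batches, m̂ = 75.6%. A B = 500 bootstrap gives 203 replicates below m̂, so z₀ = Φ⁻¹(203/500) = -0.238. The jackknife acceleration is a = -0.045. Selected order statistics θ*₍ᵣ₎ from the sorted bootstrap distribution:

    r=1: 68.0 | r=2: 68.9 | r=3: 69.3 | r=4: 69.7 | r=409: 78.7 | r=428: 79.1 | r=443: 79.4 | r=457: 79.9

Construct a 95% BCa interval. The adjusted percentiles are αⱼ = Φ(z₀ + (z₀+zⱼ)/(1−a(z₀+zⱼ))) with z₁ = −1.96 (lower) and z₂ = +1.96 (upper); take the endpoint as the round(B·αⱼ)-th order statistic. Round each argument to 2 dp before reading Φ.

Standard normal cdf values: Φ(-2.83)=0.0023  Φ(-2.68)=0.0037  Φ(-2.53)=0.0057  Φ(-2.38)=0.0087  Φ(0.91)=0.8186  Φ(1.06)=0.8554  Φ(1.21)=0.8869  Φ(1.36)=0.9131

(68.9, 79.9)

Lower: z₀ + z₁ = -0.238 + (-1.960) = -2.198; 1 − a(z₀+z₁) = 1 − (-0.045)(-2.198) = 0.9011; argument = -0.238 + (-2.198)/0.9011 = -2.6773 → -2.68.
α₁ = Φ(-2.68) = 0.0037; rank = round(500 × 0.0037) = 2; θ*₍2₎ = 68.9.
Upper: z₀ + z₂ = 1.722; 1 − a(z₀+z₂) = 1.0775; argument = 1.3602 → 1.36; α₂ = 0.9131; rank = 457; θ*₍457₎ = 79.9.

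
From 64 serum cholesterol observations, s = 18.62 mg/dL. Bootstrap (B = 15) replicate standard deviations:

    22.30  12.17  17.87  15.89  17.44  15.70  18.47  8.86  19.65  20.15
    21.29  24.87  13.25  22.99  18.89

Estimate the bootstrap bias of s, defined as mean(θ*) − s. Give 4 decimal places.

mean(θ*) = (22.30 + 12.17 + 17.87 + 15.89 + 17.44 + 15.70 + 18.47 + 8.86 + 19.65 + 20.15 + 21.29 + 24.87 + 13.25 + 22.99 + 18.89) / 15 = 17.98600
bias = 17.98600 − 18.62

bias = −0.6340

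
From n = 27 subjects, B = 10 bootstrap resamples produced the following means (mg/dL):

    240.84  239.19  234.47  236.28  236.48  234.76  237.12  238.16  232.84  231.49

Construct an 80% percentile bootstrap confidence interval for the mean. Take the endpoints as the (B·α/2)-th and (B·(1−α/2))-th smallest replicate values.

(231.49, 239.19)

Sorted replicates: 231.49, 232.84, 234.47, 234.76, 236.28, 236.48, 237.12, 238.16, 239.19, 240.84
α = 0.20; lower rank = 10 × 0.100 = 1; upper rank = 10 × 0.900 = 9.
The 1st smallest replicate is 231.49; the 9th is 239.19.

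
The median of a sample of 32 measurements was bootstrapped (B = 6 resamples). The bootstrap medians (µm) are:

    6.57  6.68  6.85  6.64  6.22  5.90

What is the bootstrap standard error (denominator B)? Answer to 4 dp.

Bootstrap SE is the standard deviation of the 6 replicate medians.
Mean of replicates: (6.57 + 6.68 + 6.85 + 6.64 + 6.22 + 5.90) / 6 = 38.86000 / 6 = 6.47667
Sum of squared deviations: (+0.09333)² + (+0.20333)² + (+0.37333)² + (+0.16333)² + (−0.25667)² + (−0.57667)² = 0.61453
Variance = 0.61453 / 6 = 0.10242
SE* = √0.10242

SE* = 0.3200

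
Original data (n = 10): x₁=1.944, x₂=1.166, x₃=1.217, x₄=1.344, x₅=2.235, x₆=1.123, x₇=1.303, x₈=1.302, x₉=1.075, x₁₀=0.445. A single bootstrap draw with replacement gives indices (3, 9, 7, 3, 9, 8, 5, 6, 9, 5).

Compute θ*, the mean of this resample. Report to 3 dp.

Resample values: 1.217, 1.075, 1.303, 1.217, 1.075, 1.302, 2.235, 1.123, 1.075, 2.235.
Mean = (1.217 + 1.075 + 1.303 + 1.217 + 1.075 + 1.302 + 2.235 + 1.123 + 1.075 + 2.235) / 10 = 13.8570 / 10 = 1.386

θ* = 1.386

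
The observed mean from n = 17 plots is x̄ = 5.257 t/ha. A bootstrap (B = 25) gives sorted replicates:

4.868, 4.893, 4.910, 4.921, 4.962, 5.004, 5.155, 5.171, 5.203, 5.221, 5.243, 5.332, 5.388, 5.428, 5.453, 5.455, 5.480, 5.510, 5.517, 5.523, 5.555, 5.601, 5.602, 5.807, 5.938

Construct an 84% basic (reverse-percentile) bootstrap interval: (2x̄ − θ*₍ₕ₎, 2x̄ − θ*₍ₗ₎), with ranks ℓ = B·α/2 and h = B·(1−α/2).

(4.912, 5.621)

Percentile endpoints at ranks 2 and 23: θ*₍2₎ = 4.893, θ*₍23₎ = 5.602.
Basic interval reflects these around x̄:
  lower = 2 × 5.257 − 5.602 = 4.912
  upper = 2 × 5.257 − 4.893 = 5.621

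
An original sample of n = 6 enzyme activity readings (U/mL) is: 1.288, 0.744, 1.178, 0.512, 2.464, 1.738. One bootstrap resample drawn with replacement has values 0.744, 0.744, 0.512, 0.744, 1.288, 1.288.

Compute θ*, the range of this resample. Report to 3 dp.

Range = 1.288 − 0.512 = 0.776

θ* = 0.776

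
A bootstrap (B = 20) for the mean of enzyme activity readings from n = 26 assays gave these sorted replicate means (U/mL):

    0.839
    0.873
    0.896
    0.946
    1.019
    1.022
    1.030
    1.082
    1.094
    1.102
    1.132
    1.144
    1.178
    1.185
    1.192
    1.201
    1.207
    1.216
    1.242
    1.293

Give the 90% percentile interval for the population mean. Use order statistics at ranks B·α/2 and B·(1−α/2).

(0.839, 1.242)

α = 0.10; lower rank = 20 × 0.050 = 1; upper rank = 20 × 0.950 = 19.
The 1st smallest replicate is 0.839; the 19th is 1.242.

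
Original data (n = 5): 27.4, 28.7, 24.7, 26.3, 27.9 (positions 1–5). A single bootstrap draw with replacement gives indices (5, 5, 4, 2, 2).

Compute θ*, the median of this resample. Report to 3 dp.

θ* = 27.900

Resample values: 27.9, 27.9, 26.3, 28.7, 28.7.
Sorted: 26.3, 27.9, 27.9, 28.7, 28.7
Median = middle value = 27.900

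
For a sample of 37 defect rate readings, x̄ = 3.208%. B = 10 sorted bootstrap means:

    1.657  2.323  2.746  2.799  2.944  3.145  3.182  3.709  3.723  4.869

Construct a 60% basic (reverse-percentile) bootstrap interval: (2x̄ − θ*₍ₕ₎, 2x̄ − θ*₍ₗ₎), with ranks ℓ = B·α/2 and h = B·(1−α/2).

(2.707, 4.093)

Percentile endpoints at ranks 2 and 8: θ*₍2₎ = 2.323, θ*₍8₎ = 3.709.
Basic interval reflects these around x̄:
  lower = 2 × 3.208 − 3.709 = 2.707
  upper = 2 × 3.208 − 2.323 = 4.093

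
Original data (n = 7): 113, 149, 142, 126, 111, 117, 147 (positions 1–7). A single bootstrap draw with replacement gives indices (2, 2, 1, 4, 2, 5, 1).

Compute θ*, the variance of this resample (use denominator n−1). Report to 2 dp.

Resample values: 149, 149, 113, 126, 149, 111, 113.
Mean = 130.0000; sum of squared deviations = 2038.0000
s² = 2038.0000 / 6 = 339.6667

θ* = 339.67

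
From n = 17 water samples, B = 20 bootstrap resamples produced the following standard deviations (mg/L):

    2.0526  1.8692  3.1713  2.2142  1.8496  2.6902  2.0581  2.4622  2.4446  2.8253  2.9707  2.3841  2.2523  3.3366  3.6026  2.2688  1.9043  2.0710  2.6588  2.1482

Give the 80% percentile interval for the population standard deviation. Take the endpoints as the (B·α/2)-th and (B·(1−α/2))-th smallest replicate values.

(1.8692, 3.1713)

Sorted replicates: 1.8496, 1.8692, 1.9043, 2.0526, 2.0581, 2.0710, 2.1482, 2.2142, 2.2523, 2.2688, 2.3841, 2.4446, 2.4622, 2.6588, 2.6902, 2.8253, 2.9707, 3.1713, 3.3366, 3.6026
α = 0.20; lower rank = 20 × 0.100 = 2; upper rank = 20 × 0.900 = 18.
The 2nd smallest replicate is 1.8692; the 18th is 3.1713.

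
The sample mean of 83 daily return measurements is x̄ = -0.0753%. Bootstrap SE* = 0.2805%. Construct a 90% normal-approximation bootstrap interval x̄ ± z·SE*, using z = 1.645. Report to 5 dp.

Margin = 1.645 × 0.2805 = 0.461423
Interval: -0.0753 ± 0.461423

(-0.53672, 0.38612)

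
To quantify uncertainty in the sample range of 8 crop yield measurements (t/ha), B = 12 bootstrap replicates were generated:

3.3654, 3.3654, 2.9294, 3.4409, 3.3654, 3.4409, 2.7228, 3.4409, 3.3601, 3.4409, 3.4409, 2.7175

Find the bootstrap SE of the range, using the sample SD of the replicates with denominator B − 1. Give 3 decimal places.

SE* = 0.286

Bootstrap SE is the standard deviation of the 12 replicate ranges.
Mean of replicates: (3.3654 + 3.3654 + 2.9294 + 3.4409 + 3.3654 + 3.4409 + 2.7228 + 3.4409 + 3.3601 + 3.4409 + 3.4409 + 2.7175) / 12 = 39.03050 / 12 = 3.25254
Sum of squared deviations: (+0.11286)² + (+0.11286)² + (−0.32314)² + (+0.18836)² + (+0.11286)² + (+0.18836)² + (−0.52974)² + (+0.18836)² + (+0.10756)² + (+0.18836)² + (+0.18836)² + (−0.53504)² = 0.89849
Variance = 0.89849 / 11 = 0.08168
SE* = √0.08168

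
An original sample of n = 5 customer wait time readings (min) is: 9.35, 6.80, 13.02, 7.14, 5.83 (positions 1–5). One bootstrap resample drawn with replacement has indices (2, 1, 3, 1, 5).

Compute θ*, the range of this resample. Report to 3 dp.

Resample values: 6.80, 9.35, 13.02, 9.35, 5.83.
Range = 13.02 − 5.83 = 7.190

θ* = 7.190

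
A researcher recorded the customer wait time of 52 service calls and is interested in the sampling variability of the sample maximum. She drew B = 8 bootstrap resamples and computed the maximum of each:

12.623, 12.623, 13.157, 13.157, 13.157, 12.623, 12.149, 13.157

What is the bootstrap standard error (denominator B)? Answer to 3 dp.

Bootstrap SE is the standard deviation of the 8 replicate maximums.
Mean of replicates: (12.623 + 12.623 + 13.157 + 13.157 + 13.157 + 12.623 + 12.149 + 13.157) / 8 = 102.6460 / 8 = 12.8308
Sum of squared deviations: (−0.2078)² + (−0.2078)² + (+0.3262)² + (+0.3262)² + (+0.3262)² + (−0.2078)² + (−0.6818)² + (+0.3262)² = 1.0200
Variance = 1.0200 / 8 = 0.1275
SE* = √0.1275

SE* = 0.357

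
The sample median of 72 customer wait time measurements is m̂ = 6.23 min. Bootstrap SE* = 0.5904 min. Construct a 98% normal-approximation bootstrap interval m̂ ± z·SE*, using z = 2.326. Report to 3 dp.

(4.857, 7.603)

Margin = 2.326 × 0.5904 = 1.3733
Interval: 6.23 ± 1.3733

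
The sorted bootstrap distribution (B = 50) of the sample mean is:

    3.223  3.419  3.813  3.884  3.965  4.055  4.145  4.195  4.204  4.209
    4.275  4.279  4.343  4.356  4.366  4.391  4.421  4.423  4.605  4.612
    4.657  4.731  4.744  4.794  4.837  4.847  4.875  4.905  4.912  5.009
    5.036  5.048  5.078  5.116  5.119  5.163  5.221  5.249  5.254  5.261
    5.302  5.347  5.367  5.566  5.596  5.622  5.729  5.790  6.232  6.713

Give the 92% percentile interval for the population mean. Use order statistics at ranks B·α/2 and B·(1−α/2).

α = 0.08; lower rank = 50 × 0.040 = 2; upper rank = 50 × 0.960 = 48.
The 2nd smallest replicate is 3.419; the 48th is 5.790.

(3.419, 5.790)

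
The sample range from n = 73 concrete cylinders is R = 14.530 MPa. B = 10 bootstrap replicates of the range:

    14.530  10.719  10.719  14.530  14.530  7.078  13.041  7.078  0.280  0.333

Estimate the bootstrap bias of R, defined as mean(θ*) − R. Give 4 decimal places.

bias = −5.2462

mean(θ*) = (14.530 + 10.719 + 10.719 + 14.530 + 14.530 + 7.078 + 13.041 + 7.078 + 0.280 + 0.333) / 10 = 9.28380
bias = 9.28380 − 14.530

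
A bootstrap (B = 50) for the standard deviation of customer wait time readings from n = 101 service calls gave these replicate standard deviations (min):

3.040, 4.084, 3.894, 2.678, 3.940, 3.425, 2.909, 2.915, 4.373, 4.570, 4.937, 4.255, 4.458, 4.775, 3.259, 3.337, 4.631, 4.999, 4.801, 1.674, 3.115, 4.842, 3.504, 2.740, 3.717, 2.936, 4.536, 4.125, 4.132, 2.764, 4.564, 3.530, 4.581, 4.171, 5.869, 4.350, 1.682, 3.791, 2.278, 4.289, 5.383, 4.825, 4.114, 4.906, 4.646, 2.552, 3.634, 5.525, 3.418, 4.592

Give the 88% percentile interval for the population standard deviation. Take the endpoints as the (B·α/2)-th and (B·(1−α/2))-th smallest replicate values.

(2.278, 4.999)

Sorted replicates: 1.674, 1.682, 2.278, 2.552, 2.678, 2.740, 2.764, 2.909, 2.915, 2.936, 3.040, 3.115, 3.259, 3.337, 3.418, 3.425, 3.504, 3.530, 3.634, 3.717, 3.791, 3.894, 3.940, 4.084, 4.114, 4.125, 4.132, 4.171, 4.255, 4.289, 4.350, 4.373, 4.458, 4.536, 4.564, 4.570, 4.581, 4.592, 4.631, 4.646, 4.775, 4.801, 4.825, 4.842, 4.906, 4.937, 4.999, 5.383, 5.525, 5.869
α = 0.12; lower rank = 50 × 0.060 = 3; upper rank = 50 × 0.940 = 47.
The 3rd smallest replicate is 2.278; the 47th is 4.999.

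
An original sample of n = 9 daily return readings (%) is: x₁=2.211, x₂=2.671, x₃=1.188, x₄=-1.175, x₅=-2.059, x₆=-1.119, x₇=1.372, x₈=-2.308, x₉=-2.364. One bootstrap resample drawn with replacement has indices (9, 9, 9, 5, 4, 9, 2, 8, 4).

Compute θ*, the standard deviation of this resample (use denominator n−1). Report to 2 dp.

Resample values: -2.364, -2.364, -2.364, -2.059, -1.175, -2.364, 2.671, -2.308, -1.175.
Mean = -1.5002; sum of squared deviations = 21.5598
s² = 21.5598 / 8 = 2.6950
s = √2.6950 = 1.64

θ* = 1.64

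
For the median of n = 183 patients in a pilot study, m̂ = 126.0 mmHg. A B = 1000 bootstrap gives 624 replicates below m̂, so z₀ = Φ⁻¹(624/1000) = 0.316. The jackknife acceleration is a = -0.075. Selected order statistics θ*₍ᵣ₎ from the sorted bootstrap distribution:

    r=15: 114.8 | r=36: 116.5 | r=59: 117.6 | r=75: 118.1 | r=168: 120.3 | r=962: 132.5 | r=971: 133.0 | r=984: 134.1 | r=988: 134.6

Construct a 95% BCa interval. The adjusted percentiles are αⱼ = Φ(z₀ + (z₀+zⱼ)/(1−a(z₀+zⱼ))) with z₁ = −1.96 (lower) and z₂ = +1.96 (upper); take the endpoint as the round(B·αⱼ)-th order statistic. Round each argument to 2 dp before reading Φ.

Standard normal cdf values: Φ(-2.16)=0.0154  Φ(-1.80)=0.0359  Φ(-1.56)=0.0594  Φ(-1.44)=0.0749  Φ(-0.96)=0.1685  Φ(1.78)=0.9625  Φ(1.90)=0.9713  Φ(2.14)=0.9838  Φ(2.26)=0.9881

Lower: z₀ + z₁ = 0.316 + (-1.960) = -1.644; 1 − a(z₀+z₁) = 1 − (-0.075)(-1.644) = 0.8767; argument = 0.316 + (-1.644)/0.8767 = -1.5592 → -1.56.
α₁ = Φ(-1.56) = 0.0594; rank = round(1000 × 0.0594) = 59; θ*₍59₎ = 117.6.
Upper: z₀ + z₂ = 2.276; 1 − a(z₀+z₂) = 1.1707; argument = 2.2601 → 2.26; α₂ = 0.9881; rank = 988; θ*₍988₎ = 134.6.

(117.6, 134.6)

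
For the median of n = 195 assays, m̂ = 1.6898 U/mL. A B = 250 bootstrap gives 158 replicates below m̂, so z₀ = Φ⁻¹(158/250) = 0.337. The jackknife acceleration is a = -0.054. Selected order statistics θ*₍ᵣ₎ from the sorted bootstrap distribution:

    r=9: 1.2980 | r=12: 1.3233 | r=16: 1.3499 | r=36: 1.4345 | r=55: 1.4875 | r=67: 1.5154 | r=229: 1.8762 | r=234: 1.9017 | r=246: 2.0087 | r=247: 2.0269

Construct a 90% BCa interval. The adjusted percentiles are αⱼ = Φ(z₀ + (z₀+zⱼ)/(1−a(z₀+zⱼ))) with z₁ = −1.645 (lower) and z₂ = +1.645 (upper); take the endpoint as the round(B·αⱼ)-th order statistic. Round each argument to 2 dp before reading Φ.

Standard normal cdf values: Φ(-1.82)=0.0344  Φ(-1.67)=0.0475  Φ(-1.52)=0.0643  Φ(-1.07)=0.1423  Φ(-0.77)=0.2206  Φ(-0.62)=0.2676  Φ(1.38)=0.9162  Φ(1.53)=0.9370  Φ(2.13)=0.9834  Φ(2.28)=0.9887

Lower: z₀ + z₁ = 0.337 + (-1.645) = -1.308; 1 − a(z₀+z₁) = 1 − (-0.054)(-1.308) = 0.9294; argument = 0.337 + (-1.308)/0.9294 = -1.0704 → -1.07.
α₁ = Φ(-1.07) = 0.1423; rank = round(250 × 0.1423) = 36; θ*₍36₎ = 1.4345.
Upper: z₀ + z₂ = 1.982; 1 − a(z₀+z₂) = 1.1070; argument = 2.1274 → 2.13; α₂ = 0.9834; rank = 246; θ*₍246₎ = 2.0087.

(1.4345, 2.0087)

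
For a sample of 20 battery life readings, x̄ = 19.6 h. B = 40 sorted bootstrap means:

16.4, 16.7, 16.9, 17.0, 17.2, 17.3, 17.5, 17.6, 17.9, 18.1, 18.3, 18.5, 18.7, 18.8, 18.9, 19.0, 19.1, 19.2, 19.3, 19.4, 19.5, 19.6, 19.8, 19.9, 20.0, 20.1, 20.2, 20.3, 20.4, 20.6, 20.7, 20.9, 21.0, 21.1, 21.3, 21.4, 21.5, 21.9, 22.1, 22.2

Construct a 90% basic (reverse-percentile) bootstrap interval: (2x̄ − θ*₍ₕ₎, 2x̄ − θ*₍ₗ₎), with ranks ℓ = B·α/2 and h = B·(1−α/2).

Percentile endpoints at ranks 2 and 38: θ*₍2₎ = 16.7, θ*₍38₎ = 21.9.
Basic interval reflects these around x̄:
  lower = 2 × 19.6 − 21.9 = 17.3
  upper = 2 × 19.6 − 16.7 = 22.5

(17.3, 22.5)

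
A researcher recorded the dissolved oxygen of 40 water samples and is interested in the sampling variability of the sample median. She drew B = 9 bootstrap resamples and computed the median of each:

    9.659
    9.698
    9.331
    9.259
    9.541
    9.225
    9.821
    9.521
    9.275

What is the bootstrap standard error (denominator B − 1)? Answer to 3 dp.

Bootstrap SE is the standard deviation of the 9 replicate medians.
Mean of replicates: (9.659 + 9.698 + 9.331 + 9.259 + 9.541 + 9.225 + 9.821 + 9.521 + 9.275) / 9 = 85.3300 / 9 = 9.4811
Sum of squared deviations: (+0.1779)² + (+0.2169)² + (−0.1501)² + (−0.2221)² + (+0.0599)² + (−0.2561)² + (+0.3399)² + (+0.0399)² + (−0.2061)² = 0.3793
Variance = 0.3793 / 8 = 0.0474
SE* = √0.0474

SE* = 0.218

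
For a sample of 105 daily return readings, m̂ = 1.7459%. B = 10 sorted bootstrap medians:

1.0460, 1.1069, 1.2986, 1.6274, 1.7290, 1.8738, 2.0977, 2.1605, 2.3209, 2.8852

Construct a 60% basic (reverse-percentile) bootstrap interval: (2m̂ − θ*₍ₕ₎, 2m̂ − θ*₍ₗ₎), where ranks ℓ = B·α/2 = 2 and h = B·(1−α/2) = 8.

Percentile endpoints at ranks 2 and 8: θ*₍2₎ = 1.1069, θ*₍8₎ = 2.1605.
Basic interval reflects these around m̂:
  lower = 2 × 1.7459 − 2.1605 = 1.3313
  upper = 2 × 1.7459 − 1.1069 = 2.3849

(1.3313, 2.3849)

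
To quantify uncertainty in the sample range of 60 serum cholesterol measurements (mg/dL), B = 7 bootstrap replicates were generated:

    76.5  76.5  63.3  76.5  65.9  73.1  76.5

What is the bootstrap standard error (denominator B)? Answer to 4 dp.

SE* = 5.2436

Bootstrap SE is the standard deviation of the 7 replicate ranges.
Mean of replicates: (76.5 + 76.5 + 63.3 + 76.5 + 65.9 + 73.1 + 76.5) / 7 = 508.30000 / 7 = 72.61429
Sum of squared deviations: (+3.88571)² + (+3.88571)² + (−9.31429)² + (+3.88571)² + (−6.71429)² + (+0.48571)² + (+3.88571)² = 192.46857
Variance = 192.46857 / 7 = 27.49551
SE* = √27.49551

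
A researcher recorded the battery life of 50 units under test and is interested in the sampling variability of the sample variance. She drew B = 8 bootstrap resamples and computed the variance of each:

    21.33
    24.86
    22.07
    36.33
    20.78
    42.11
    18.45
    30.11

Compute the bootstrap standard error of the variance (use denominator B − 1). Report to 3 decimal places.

Bootstrap SE is the standard deviation of the 8 replicate variances.
Mean of replicates: (21.33 + 24.86 + 22.07 + 36.33 + 20.78 + 42.11 + 18.45 + 30.11) / 8 = 216.0400 / 8 = 27.0050
Sum of squared deviations: (−5.6750)² + (−2.1450)² + (−4.9350)² + (+9.3250)² + (−6.2250)² + (+15.1050)² + (−8.5550)² + (+3.1050)² = 497.8572
Variance = 497.8572 / 7 = 71.1225
SE* = √71.1225

SE* = 8.433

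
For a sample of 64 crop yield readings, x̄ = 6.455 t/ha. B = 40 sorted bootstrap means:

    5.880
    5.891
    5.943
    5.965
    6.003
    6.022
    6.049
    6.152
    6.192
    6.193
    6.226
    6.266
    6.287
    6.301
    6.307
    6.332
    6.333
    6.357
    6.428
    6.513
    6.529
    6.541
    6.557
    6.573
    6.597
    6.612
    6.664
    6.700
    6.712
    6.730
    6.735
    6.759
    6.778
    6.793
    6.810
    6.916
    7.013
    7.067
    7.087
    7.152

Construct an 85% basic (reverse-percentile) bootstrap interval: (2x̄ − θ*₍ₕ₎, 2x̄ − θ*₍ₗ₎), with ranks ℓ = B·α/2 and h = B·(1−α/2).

(5.897, 6.967)

Percentile endpoints at ranks 3 and 37: θ*₍3₎ = 5.943, θ*₍37₎ = 7.013.
Basic interval reflects these around x̄:
  lower = 2 × 6.455 − 7.013 = 5.897
  upper = 2 × 6.455 − 5.943 = 6.967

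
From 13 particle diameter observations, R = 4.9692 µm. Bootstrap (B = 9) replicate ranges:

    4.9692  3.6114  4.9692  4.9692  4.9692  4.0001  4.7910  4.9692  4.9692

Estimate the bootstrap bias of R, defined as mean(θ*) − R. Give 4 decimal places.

mean(θ*) = (4.9692 + 3.6114 + 4.9692 + 4.9692 + 4.9692 + 4.0001 + 4.7910 + 4.9692 + 4.9692) / 9 = 4.69086
bias = 4.69086 − 4.9692

bias = −0.2783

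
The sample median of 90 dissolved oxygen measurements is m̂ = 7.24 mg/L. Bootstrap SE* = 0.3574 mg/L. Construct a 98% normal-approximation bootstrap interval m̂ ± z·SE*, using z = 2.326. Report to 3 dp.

(6.409, 8.071)

Margin = 2.326 × 0.3574 = 0.8313
Interval: 7.24 ± 0.8313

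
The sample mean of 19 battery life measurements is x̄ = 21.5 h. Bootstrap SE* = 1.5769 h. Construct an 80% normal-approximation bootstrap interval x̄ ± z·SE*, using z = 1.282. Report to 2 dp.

Margin = 1.282 × 1.5769 = 2.022
Interval: 21.5 ± 2.022

(19.48, 23.52)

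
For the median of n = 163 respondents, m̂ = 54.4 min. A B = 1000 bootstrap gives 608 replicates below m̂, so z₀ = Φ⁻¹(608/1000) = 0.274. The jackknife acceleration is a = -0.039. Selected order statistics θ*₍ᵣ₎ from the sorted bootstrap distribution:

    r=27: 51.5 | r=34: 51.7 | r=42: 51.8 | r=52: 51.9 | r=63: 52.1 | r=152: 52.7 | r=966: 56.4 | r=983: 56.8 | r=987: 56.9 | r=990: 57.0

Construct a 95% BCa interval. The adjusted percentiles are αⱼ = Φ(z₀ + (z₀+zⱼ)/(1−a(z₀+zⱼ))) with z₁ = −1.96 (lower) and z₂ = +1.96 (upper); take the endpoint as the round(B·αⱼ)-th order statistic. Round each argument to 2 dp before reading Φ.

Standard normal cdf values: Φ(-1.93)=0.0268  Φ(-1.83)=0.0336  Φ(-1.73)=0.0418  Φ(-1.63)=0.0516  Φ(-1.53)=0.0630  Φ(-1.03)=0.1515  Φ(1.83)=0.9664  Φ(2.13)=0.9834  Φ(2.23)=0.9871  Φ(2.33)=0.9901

(52.1, 57.0)

Lower: z₀ + z₁ = 0.274 + (-1.960) = -1.686; 1 − a(z₀+z₁) = 1 − (-0.039)(-1.686) = 0.9342; argument = 0.274 + (-1.686)/0.9342 = -1.5307 → -1.53.
α₁ = Φ(-1.53) = 0.0630; rank = round(1000 × 0.0630) = 63; θ*₍63₎ = 52.1.
Upper: z₀ + z₂ = 2.234; 1 − a(z₀+z₂) = 1.0871; argument = 2.3290 → 2.33; α₂ = 0.9901; rank = 990; θ*₍990₎ = 57.0.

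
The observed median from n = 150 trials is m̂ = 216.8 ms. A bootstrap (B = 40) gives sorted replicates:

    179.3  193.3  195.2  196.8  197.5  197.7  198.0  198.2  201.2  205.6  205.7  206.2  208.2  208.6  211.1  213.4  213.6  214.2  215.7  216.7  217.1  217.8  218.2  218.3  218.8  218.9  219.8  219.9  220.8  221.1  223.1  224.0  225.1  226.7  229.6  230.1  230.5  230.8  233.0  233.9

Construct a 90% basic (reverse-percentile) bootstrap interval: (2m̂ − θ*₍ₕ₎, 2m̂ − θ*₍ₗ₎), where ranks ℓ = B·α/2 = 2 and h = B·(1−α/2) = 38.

Percentile endpoints at ranks 2 and 38: θ*₍2₎ = 193.3, θ*₍38₎ = 230.8.
Basic interval reflects these around m̂:
  lower = 2 × 216.8 − 230.8 = 202.8
  upper = 2 × 216.8 − 193.3 = 240.3

(202.8, 240.3)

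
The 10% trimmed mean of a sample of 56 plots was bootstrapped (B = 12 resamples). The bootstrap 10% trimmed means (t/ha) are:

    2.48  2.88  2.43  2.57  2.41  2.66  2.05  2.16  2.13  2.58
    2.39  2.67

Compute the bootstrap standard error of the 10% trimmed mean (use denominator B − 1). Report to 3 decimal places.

SE* = 0.245

Bootstrap SE is the standard deviation of the 12 replicate 10% trimmed means.
Mean of replicates: (2.48 + 2.88 + 2.43 + 2.57 + 2.41 + 2.66 + 2.05 + 2.16 + 2.13 + 2.58 + 2.39 + 2.67) / 12 = 29.4100 / 12 = 2.4508
Sum of squared deviations: (+0.0292)² + (+0.4292)² + (−0.0208)² + (+0.1192)² + (−0.0408)² + (+0.2092)² + (−0.4008)² + (−0.2908)² + (−0.3208)² + (+0.1292)² + (−0.0608)² + (+0.2192)² = 0.6617
Variance = 0.6617 / 11 = 0.0602
SE* = √0.0602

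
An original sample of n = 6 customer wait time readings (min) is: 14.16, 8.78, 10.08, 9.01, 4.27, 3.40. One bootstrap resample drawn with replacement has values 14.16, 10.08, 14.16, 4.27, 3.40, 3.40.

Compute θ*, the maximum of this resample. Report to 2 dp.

θ* = 14.16

Maximum = 14.16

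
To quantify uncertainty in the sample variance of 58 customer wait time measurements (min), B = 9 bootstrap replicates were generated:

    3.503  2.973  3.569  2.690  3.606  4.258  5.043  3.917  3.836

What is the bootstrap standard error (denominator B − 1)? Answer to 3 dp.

SE* = 0.689

Bootstrap SE is the standard deviation of the 9 replicate variances.
Mean of replicates: (3.503 + 2.973 + 3.569 + 2.690 + 3.606 + 4.258 + 5.043 + 3.917 + 3.836) / 9 = 33.3950 / 9 = 3.7106
Sum of squared deviations: (−0.2076)² + (−0.7376)² + (−0.1416)² + (−1.0206)² + (−0.1046)² + (+0.5474)² + (+1.3324)² + (+0.2064)² + (+0.1254)² = 3.7930
Variance = 3.7930 / 8 = 0.4741
SE* = √0.4741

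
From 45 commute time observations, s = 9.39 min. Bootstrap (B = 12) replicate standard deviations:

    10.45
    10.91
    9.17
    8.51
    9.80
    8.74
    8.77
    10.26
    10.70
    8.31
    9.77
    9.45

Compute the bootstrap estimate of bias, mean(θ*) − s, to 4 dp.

mean(θ*) = (10.45 + 10.91 + 9.17 + 8.51 + 9.80 + 8.74 + 8.77 + 10.26 + 10.70 + 8.31 + 9.77 + 9.45) / 12 = 9.57000
bias = 9.57000 − 9.39

bias = +0.1800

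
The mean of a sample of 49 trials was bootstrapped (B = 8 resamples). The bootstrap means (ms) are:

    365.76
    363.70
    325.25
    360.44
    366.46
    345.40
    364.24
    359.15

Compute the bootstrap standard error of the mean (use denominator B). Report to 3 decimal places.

Bootstrap SE is the standard deviation of the 8 replicate means.
Mean of replicates: (365.76 + 363.70 + 325.25 + 360.44 + 366.46 + 345.40 + 364.24 + 359.15) / 8 = 2850.4000 / 8 = 356.3000
Sum of squared deviations: (+9.4600)² + (+7.4000)² + (−31.0500)² + (+4.1400)² + (+10.1600)² + (−10.9000)² + (+7.9400)² + (+2.8500)² = 1418.6954
Variance = 1418.6954 / 8 = 177.3369
SE* = √177.3369

SE* = 13.317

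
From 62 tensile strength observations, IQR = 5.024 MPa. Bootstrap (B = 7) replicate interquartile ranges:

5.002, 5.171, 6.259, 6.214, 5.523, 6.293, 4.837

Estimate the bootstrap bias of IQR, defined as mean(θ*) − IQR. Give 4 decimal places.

bias = +0.5901

mean(θ*) = (5.002 + 5.171 + 6.259 + 6.214 + 5.523 + 6.293 + 4.837) / 7 = 5.61414
bias = 5.61414 − 5.024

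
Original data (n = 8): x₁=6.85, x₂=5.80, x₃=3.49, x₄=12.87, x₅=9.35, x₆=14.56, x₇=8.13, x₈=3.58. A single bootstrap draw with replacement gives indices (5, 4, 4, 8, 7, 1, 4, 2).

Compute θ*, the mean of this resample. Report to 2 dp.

Resample values: 9.35, 12.87, 12.87, 3.58, 8.13, 6.85, 12.87, 5.80.
Mean = (9.35 + 12.87 + 12.87 + 3.58 + 8.13 + 6.85 + 12.87 + 5.80) / 8 = 72.320 / 8 = 9.04

θ* = 9.04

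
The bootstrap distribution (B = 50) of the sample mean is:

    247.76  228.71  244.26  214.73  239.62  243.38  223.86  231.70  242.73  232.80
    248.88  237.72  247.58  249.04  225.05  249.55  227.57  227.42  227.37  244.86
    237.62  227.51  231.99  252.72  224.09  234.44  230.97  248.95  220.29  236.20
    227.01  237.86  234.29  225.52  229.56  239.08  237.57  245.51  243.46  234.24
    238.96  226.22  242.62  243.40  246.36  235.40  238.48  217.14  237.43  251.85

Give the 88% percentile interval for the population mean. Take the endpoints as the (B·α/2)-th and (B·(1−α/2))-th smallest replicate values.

(220.29, 249.04)

Sorted replicates: 214.73, 217.14, 220.29, 223.86, 224.09, 225.05, 225.52, 226.22, 227.01, 227.37, 227.42, 227.51, 227.57, 228.71, 229.56, 230.97, 231.70, 231.99, 232.80, 234.24, 234.29, 234.44, 235.40, 236.20, 237.43, 237.57, 237.62, 237.72, 237.86, 238.48, 238.96, 239.08, 239.62, 242.62, 242.73, 243.38, 243.40, 243.46, 244.26, 244.86, 245.51, 246.36, 247.58, 247.76, 248.88, 248.95, 249.04, 249.55, 251.85, 252.72
α = 0.12; lower rank = 50 × 0.060 = 3; upper rank = 50 × 0.940 = 47.
The 3rd smallest replicate is 220.29; the 47th is 249.04.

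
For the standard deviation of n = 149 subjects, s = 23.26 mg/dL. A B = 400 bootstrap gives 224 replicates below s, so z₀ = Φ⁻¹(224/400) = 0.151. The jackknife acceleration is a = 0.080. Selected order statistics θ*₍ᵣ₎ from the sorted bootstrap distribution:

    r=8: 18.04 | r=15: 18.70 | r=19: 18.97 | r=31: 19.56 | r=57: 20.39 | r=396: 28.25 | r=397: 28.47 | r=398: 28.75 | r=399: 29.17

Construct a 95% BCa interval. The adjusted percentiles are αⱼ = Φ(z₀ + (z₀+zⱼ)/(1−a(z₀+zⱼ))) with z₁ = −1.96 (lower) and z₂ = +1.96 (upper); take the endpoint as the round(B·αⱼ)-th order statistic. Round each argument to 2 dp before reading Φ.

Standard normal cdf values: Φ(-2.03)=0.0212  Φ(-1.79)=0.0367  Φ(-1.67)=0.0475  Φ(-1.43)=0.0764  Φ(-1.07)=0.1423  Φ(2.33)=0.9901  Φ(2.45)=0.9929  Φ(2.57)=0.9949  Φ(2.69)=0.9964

(19.56, 29.17)

Lower: z₀ + z₁ = 0.151 + (-1.960) = -1.809; 1 − a(z₀+z₁) = 1 − (0.080)(-1.809) = 1.1447; argument = 0.151 + (-1.809)/1.1447 = -1.4293 → -1.43.
α₁ = Φ(-1.43) = 0.0764; rank = round(400 × 0.0764) = 31; θ*₍31₎ = 19.56.
Upper: z₀ + z₂ = 2.111; 1 − a(z₀+z₂) = 0.8311; argument = 2.6909 → 2.69; α₂ = 0.9964; rank = 399; θ*₍399₎ = 29.17.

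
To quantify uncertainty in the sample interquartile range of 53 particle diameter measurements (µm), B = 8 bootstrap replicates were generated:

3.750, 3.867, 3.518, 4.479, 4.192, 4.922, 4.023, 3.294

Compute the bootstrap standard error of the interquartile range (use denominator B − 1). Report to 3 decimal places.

Bootstrap SE is the standard deviation of the 8 replicate interquartile ranges.
Mean of replicates: (3.750 + 3.867 + 3.518 + 4.479 + 4.192 + 4.922 + 4.023 + 3.294) / 8 = 32.0450 / 8 = 4.0056
Sum of squared deviations: (−0.2556)² + (−0.1386)² + (−0.4876)² + (+0.4734)² + (+0.1864)² + (+0.9164)² + (+0.0174)² + (−0.7116)² = 1.9276
Variance = 1.9276 / 7 = 0.2754
SE* = √0.2754

SE* = 0.525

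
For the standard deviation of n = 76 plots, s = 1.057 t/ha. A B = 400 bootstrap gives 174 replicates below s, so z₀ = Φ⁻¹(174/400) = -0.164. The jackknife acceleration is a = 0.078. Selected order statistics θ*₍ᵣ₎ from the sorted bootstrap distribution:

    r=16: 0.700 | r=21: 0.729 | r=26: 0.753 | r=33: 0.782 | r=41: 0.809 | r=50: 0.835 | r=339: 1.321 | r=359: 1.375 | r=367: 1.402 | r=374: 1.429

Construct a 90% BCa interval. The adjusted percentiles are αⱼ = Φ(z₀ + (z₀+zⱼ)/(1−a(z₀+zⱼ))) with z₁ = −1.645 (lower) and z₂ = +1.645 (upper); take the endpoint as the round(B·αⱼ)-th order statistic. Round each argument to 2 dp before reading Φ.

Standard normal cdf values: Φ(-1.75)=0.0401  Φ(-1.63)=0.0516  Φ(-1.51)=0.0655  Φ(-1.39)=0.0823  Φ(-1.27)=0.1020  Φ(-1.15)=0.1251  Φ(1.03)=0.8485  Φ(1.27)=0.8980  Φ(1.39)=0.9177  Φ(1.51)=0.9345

Lower: z₀ + z₁ = -0.164 + (-1.645) = -1.809; 1 − a(z₀+z₁) = 1 − (0.078)(-1.809) = 1.1411; argument = -0.164 + (-1.809)/1.1411 = -1.7493 → -1.75.
α₁ = Φ(-1.75) = 0.0401; rank = round(400 × 0.0401) = 16; θ*₍16₎ = 0.700.
Upper: z₀ + z₂ = 1.481; 1 − a(z₀+z₂) = 0.8845; argument = 1.5104 → 1.51; α₂ = 0.9345; rank = 374; θ*₍374₎ = 1.429.

(0.700, 1.429)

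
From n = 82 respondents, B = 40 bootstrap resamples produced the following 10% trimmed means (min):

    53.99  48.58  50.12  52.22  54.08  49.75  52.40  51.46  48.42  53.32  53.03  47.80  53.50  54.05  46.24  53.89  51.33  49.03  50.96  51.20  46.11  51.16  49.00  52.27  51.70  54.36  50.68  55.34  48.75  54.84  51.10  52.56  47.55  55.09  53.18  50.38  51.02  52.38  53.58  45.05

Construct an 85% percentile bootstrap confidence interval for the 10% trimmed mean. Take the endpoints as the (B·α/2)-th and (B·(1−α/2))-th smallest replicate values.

Sorted replicates: 45.05, 46.11, 46.24, 47.55, 47.80, 48.42, 48.58, 48.75, 49.00, 49.03, 49.75, 50.12, 50.38, 50.68, 50.96, 51.02, 51.10, 51.16, 51.20, 51.33, 51.46, 51.70, 52.22, 52.27, 52.38, 52.40, 52.56, 53.03, 53.18, 53.32, 53.50, 53.58, 53.89, 53.99, 54.05, 54.08, 54.36, 54.84, 55.09, 55.34
α = 0.15; lower rank = 40 × 0.075 = 3; upper rank = 40 × 0.925 = 37.
The 3rd smallest replicate is 46.24; the 37th is 54.36.

(46.24, 54.36)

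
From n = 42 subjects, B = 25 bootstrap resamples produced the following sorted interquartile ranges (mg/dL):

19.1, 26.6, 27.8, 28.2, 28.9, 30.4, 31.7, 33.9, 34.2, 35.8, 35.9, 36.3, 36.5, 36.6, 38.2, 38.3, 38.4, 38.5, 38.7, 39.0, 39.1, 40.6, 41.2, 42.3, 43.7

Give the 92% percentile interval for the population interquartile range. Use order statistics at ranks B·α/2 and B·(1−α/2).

α = 0.08; lower rank = 25 × 0.040 = 1; upper rank = 25 × 0.960 = 24.
The 1st smallest replicate is 19.1; the 24th is 42.3.

(19.1, 42.3)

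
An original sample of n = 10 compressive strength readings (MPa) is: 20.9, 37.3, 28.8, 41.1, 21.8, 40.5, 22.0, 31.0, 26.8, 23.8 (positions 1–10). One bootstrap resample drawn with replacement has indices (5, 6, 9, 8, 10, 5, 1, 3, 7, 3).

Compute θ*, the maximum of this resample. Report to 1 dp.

θ* = 40.5

Resample values: 21.8, 40.5, 26.8, 31.0, 23.8, 21.8, 20.9, 28.8, 22.0, 28.8.
Maximum = 40.5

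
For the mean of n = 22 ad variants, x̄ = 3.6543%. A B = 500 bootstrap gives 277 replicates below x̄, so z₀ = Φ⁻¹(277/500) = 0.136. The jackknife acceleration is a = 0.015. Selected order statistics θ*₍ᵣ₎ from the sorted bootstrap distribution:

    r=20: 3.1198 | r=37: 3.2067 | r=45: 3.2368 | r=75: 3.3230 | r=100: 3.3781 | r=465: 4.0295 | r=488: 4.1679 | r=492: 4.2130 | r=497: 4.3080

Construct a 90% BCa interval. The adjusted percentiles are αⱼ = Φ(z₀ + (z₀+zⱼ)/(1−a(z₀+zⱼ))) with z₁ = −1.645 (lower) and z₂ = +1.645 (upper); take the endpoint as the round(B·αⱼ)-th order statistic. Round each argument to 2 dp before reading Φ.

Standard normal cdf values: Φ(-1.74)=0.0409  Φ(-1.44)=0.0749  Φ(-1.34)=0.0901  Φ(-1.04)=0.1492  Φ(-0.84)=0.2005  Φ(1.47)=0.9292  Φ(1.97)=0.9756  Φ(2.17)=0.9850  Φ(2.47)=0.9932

Lower: z₀ + z₁ = 0.136 + (-1.645) = -1.509; 1 − a(z₀+z₁) = 1 − (0.015)(-1.509) = 1.0226; argument = 0.136 + (-1.509)/1.0226 = -1.3396 → -1.34.
α₁ = Φ(-1.34) = 0.0901; rank = round(500 × 0.0901) = 45; θ*₍45₎ = 3.2368.
Upper: z₀ + z₂ = 1.781; 1 − a(z₀+z₂) = 0.9733; argument = 1.9659 → 1.97; α₂ = 0.9756; rank = 488; θ*₍488₎ = 4.1679.

(3.2368, 4.1679)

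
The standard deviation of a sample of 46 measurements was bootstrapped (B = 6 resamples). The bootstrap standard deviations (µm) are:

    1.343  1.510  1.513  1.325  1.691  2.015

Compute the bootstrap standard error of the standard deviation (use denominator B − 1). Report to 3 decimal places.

SE* = 0.257

Bootstrap SE is the standard deviation of the 6 replicate standard deviations.
Mean of replicates: (1.343 + 1.510 + 1.513 + 1.325 + 1.691 + 2.015) / 6 = 9.3970 / 6 = 1.5662
Sum of squared deviations: (−0.2232)² + (−0.0562)² + (−0.0532)² + (−0.2412)² + (+0.1248)² + (+0.4488)² = 0.3310
Variance = 0.3310 / 5 = 0.0662
SE* = √0.0662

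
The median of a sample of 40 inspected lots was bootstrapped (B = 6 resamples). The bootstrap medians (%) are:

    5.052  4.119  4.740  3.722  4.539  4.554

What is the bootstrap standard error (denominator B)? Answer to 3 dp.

SE* = 0.429

Bootstrap SE is the standard deviation of the 6 replicate medians.
Mean of replicates: (5.052 + 4.119 + 4.740 + 3.722 + 4.539 + 4.554) / 6 = 26.7260 / 6 = 4.4543
Sum of squared deviations: (+0.5977)² + (−0.3353)² + (+0.2857)² + (−0.7323)² + (+0.0847)² + (+0.0997)² = 1.1047
Variance = 1.1047 / 6 = 0.1841
SE* = √0.1841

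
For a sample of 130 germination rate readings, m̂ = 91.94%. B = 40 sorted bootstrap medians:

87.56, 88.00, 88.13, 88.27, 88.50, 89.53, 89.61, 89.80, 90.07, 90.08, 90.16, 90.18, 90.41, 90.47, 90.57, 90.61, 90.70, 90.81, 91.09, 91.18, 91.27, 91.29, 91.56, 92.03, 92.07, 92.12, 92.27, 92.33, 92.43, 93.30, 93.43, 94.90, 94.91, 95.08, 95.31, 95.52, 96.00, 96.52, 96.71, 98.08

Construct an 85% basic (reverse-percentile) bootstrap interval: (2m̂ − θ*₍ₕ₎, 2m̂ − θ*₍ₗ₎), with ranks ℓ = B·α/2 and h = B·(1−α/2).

Percentile endpoints at ranks 3 and 37: θ*₍3₎ = 88.13, θ*₍37₎ = 96.00.
Basic interval reflects these around m̂:
  lower = 2 × 91.94 − 96.00 = 87.88
  upper = 2 × 91.94 − 88.13 = 95.75

(87.88, 95.75)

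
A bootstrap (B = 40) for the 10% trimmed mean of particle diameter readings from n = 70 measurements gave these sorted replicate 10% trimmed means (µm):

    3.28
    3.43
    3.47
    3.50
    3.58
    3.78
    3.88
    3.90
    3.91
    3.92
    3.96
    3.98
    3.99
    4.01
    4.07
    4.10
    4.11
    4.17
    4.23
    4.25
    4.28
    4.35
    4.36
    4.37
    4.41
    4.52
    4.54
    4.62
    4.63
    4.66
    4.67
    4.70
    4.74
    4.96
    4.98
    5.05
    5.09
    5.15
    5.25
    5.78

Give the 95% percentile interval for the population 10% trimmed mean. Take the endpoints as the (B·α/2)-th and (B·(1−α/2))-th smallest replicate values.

(3.28, 5.25)

α = 0.05; lower rank = 40 × 0.025 = 1; upper rank = 40 × 0.975 = 39.
The 1st smallest replicate is 3.28; the 39th is 5.25.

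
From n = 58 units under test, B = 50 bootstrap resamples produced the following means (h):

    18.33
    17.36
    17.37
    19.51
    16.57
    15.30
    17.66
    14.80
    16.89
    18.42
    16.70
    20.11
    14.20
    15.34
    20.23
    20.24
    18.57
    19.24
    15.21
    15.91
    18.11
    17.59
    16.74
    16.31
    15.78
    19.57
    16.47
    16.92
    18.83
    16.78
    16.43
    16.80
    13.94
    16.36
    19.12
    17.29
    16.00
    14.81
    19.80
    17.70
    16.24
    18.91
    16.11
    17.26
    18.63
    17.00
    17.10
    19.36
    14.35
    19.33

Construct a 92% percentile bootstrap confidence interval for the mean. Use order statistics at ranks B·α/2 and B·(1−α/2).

Sorted replicates: 13.94, 14.20, 14.35, 14.80, 14.81, 15.21, 15.30, 15.34, 15.78, 15.91, 16.00, 16.11, 16.24, 16.31, 16.36, 16.43, 16.47, 16.57, 16.70, 16.74, 16.78, 16.80, 16.89, 16.92, 17.00, 17.10, 17.26, 17.29, 17.36, 17.37, 17.59, 17.66, 17.70, 18.11, 18.33, 18.42, 18.57, 18.63, 18.83, 18.91, 19.12, 19.24, 19.33, 19.36, 19.51, 19.57, 19.80, 20.11, 20.23, 20.24
α = 0.08; lower rank = 50 × 0.040 = 2; upper rank = 50 × 0.960 = 48.
The 2nd smallest replicate is 14.20; the 48th is 20.11.

(14.20, 20.11)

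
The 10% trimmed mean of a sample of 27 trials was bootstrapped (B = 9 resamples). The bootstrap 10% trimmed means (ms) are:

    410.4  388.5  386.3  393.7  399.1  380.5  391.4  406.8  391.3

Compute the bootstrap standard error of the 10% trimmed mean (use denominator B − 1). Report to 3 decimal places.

Bootstrap SE is the standard deviation of the 9 replicate 10% trimmed means.
Mean of replicates: (410.4 + 388.5 + 386.3 + 393.7 + 399.1 + 380.5 + 391.4 + 406.8 + 391.3) / 9 = 3548.0000 / 9 = 394.2222
Sum of squared deviations: (+16.1778)² + (−5.7222)² + (−7.9222)² + (−0.5222)² + (+4.8778)² + (−13.7222)² + (−2.8222)² + (+12.5778)² + (−2.9222)² = 744.2956
Variance = 744.2956 / 8 = 93.0369
SE* = √93.0369

SE* = 9.646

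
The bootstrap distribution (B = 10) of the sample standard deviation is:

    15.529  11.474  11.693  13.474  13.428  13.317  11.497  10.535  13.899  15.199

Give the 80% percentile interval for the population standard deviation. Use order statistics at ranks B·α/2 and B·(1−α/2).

(10.535, 15.199)

Sorted replicates: 10.535, 11.474, 11.497, 11.693, 13.317, 13.428, 13.474, 13.899, 15.199, 15.529
α = 0.20; lower rank = 10 × 0.100 = 1; upper rank = 10 × 0.900 = 9.
The 1st smallest replicate is 10.535; the 9th is 15.199.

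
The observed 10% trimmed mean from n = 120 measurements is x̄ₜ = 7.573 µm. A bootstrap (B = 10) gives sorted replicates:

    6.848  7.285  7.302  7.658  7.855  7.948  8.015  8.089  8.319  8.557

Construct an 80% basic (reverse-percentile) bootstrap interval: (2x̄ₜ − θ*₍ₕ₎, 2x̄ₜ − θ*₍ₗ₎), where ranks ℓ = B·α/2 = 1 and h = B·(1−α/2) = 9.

(6.827, 8.298)

Percentile endpoints at ranks 1 and 9: θ*₍1₎ = 6.848, θ*₍9₎ = 8.319.
Basic interval reflects these around x̄ₜ:
  lower = 2 × 7.573 − 8.319 = 6.827
  upper = 2 × 7.573 − 6.848 = 8.298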